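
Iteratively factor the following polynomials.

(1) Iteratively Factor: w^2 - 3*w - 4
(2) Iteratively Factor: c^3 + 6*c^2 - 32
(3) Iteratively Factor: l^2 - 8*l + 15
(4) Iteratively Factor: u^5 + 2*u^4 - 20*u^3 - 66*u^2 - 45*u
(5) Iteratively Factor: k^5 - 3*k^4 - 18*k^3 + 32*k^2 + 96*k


(1) = (w - 4)*(w + 1)
(2) = (c - 2)*(c^2 + 8*c + 16) = (c - 2)*(c + 4)*(c + 4)
(3) = (l - 5)*(l - 3)
(4) = (u + 1)*(u^4 + u^3 - 21*u^2 - 45*u) = u*(u + 1)*(u^3 + u^2 - 21*u - 45) = u*(u + 1)*(u + 3)*(u^2 - 2*u - 15) = u*(u + 1)*(u + 3)^2*(u - 5)
(5) = (k - 4)*(k^4 + k^3 - 14*k^2 - 24*k) = (k - 4)*(k + 3)*(k^3 - 2*k^2 - 8*k) = k*(k - 4)*(k + 3)*(k^2 - 2*k - 8) = k*(k - 4)*(k + 2)*(k + 3)*(k - 4)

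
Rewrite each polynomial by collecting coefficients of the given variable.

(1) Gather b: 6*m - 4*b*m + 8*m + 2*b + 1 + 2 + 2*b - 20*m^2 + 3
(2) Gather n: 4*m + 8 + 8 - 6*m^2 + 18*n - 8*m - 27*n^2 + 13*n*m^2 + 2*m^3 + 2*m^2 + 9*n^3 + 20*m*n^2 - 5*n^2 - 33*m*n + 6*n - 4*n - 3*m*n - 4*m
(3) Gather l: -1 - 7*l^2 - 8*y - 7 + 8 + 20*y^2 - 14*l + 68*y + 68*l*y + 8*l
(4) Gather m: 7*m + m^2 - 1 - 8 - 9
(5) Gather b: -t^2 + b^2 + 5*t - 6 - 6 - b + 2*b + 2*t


(1) = b*(4 - 4*m) - 20*m^2 + 14*m + 6
(2) = 2*m^3 - 4*m^2 - 8*m + 9*n^3 + n^2*(20*m - 32) + n*(13*m^2 - 36*m + 20) + 16
(3) = -7*l^2 + l*(68*y - 6) + 20*y^2 + 60*y
(4) = m^2 + 7*m - 18
(5) = b^2 + b - t^2 + 7*t - 12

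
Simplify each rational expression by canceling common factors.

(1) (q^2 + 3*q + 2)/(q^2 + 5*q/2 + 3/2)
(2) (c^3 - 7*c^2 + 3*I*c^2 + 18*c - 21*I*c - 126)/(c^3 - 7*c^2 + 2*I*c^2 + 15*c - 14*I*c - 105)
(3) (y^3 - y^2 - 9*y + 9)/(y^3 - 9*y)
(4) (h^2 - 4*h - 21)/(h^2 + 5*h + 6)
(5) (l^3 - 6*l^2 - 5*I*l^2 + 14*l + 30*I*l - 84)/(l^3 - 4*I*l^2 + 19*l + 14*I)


(1) = (2*q + 4)/(2*q + 3)
(2) = (c + 6*I)/(c + 5*I)
(3) = (y - 1)/y
(4) = (h - 7)/(h + 2)
(5) = (l - 6)/(l + I)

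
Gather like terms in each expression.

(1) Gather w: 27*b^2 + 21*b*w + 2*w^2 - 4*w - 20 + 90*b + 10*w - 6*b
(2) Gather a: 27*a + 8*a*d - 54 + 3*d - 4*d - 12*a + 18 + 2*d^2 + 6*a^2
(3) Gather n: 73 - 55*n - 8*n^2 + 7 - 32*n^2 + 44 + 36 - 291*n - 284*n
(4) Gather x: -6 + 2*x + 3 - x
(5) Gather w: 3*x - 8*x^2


(1) = 27*b^2 + 84*b + 2*w^2 + w*(21*b + 6) - 20
(2) = 6*a^2 + a*(8*d + 15) + 2*d^2 - d - 36
(3) = -40*n^2 - 630*n + 160
(4) = x - 3
(5) = -8*x^2 + 3*x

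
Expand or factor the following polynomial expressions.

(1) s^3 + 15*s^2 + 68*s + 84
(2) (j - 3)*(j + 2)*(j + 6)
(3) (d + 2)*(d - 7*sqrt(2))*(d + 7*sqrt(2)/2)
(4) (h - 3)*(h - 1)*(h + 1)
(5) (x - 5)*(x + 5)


(1) = (s + 2)*(s + 6)*(s + 7)
(2) = j^3 + 5*j^2 - 12*j - 36
(3) = d^3 - 7*sqrt(2)*d^2/2 + 2*d^2 - 49*d - 7*sqrt(2)*d - 98
(4) = h^3 - 3*h^2 - h + 3
(5) = x^2 - 25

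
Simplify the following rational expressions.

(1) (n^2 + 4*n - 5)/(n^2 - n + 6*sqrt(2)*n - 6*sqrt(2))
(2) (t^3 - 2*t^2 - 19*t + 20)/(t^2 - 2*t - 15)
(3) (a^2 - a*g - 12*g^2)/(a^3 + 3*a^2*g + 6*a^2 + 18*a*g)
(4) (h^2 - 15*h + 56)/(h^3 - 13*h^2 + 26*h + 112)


(1) = (n + 5)/(n + 6*sqrt(2))
(2) = (t^2 + 3*t - 4)/(t + 3)
(3) = (a - 4*g)/(a^2 + 6*a)
(4) = 1/(h + 2)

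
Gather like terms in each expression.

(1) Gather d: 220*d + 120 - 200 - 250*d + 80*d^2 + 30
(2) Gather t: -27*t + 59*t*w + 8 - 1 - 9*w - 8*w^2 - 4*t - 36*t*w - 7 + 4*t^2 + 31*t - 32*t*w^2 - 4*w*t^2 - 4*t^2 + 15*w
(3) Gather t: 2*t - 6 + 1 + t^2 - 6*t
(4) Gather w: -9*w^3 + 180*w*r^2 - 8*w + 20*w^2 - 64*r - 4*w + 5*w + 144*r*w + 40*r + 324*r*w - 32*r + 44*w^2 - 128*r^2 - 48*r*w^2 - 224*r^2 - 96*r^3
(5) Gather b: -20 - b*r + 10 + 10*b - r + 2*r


(1) = 80*d^2 - 30*d - 50
(2) = -4*t^2*w + t*(-32*w^2 + 23*w) - 8*w^2 + 6*w
(3) = t^2 - 4*t - 5
(4) = -96*r^3 - 352*r^2 - 56*r - 9*w^3 + w^2*(64 - 48*r) + w*(180*r^2 + 468*r - 7)
(5) = b*(10 - r) + r - 10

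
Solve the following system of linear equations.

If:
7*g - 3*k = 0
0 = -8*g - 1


Then:
g = -1/8
k = -7/24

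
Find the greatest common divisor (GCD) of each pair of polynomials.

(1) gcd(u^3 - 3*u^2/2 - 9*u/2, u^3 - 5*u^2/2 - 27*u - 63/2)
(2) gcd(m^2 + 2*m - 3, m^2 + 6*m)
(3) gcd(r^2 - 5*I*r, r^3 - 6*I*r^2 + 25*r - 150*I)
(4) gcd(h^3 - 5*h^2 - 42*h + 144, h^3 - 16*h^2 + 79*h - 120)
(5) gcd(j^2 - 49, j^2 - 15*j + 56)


(1) = gcd(u*(u - 3)*(u + 3/2), (u - 7)*(u + 3/2)*(u + 3)) = u + 3/2
(2) = gcd((m - 1)*(m + 3), m*(m + 6)) = 1
(3) = r - 5*I
(4) = h^2 - 11*h + 24
(5) = j - 7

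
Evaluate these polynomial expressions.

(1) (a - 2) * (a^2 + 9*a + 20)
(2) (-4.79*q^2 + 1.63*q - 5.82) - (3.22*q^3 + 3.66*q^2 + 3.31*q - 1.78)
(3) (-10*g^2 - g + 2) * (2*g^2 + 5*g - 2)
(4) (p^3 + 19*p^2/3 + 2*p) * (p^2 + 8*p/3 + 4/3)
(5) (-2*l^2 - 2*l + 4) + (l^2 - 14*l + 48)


(1) = a^3 + 7*a^2 + 2*a - 40
(2) = -3.22*q^3 - 8.45*q^2 - 1.68*q - 4.04
(3) = -20*g^4 - 52*g^3 + 19*g^2 + 12*g - 4
(4) = p^5 + 9*p^4 + 182*p^3/9 + 124*p^2/9 + 8*p/3
(5) = -l^2 - 16*l + 52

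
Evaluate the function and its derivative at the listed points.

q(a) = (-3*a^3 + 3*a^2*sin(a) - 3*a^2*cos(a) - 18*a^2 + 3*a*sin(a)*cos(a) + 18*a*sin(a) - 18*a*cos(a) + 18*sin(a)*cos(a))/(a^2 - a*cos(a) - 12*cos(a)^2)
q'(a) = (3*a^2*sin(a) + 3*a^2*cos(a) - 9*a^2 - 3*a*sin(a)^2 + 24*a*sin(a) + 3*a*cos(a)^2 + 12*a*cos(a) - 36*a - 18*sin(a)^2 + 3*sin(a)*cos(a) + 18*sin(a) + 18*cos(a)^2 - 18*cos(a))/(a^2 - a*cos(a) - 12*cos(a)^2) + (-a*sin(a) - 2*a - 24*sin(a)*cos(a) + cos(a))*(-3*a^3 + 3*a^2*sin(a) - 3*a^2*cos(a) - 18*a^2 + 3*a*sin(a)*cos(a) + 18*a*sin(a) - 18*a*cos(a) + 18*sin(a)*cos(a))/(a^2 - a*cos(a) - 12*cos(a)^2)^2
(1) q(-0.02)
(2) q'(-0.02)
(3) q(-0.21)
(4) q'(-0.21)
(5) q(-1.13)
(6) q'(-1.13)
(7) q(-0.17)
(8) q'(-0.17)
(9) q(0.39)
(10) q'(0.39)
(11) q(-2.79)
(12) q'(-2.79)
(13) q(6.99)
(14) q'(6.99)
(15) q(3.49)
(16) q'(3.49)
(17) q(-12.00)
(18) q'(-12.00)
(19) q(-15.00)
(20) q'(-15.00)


(1) = -0.00
(2) = 0.00
(3) = -0.00
(4) = 0.02
(5) = 5.45
(6) = -167.41
(7) = -0.00
(8) = 0.02
(9) = 0.02
(10) = 0.21
(11) = 16.23
(12) = -1.43
(13) = -52.32
(14) = 33.95
(15) = -57.25
(16) = 104.87
(17) = 17.29
(18) = -1.39
(19) = 29.54
(20) = -8.91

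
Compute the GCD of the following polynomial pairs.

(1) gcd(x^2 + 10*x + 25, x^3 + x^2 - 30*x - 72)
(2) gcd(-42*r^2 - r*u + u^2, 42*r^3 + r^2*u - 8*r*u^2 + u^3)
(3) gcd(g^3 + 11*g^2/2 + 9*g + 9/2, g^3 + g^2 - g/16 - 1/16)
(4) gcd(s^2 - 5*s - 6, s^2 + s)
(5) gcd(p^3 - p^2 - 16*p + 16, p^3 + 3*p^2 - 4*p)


(1) = gcd((x + 5)^2, (x - 6)*(x + 3)*(x + 4)) = 1
(2) = gcd((-7*r + u)*(6*r + u), (-7*r + u)*(-3*r + u)*(2*r + u)) = 7*r - u
(3) = g + 1
(4) = gcd((s - 6)*(s + 1), s*(s + 1)) = s + 1
(5) = gcd((p - 4)*(p - 1)*(p + 4), p*(p - 1)*(p + 4)) = p^2 + 3*p - 4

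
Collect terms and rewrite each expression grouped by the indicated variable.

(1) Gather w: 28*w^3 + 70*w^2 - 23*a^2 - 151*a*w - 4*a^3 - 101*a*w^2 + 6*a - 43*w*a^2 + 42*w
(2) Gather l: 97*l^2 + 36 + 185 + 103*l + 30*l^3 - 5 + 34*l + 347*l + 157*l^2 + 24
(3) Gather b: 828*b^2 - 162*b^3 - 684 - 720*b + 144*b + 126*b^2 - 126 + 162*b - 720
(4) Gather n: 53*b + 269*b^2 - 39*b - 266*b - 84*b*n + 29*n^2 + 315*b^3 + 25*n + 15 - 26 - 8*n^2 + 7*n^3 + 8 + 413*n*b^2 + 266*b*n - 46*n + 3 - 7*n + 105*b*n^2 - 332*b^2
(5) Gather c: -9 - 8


(1) = -4*a^3 - 23*a^2 + 6*a + 28*w^3 + w^2*(70 - 101*a) + w*(-43*a^2 - 151*a + 42)
(2) = 30*l^3 + 254*l^2 + 484*l + 240
(3) = -162*b^3 + 954*b^2 - 414*b - 1530
(4) = 315*b^3 - 63*b^2 - 252*b + 7*n^3 + n^2*(105*b + 21) + n*(413*b^2 + 182*b - 28)
(5) = -17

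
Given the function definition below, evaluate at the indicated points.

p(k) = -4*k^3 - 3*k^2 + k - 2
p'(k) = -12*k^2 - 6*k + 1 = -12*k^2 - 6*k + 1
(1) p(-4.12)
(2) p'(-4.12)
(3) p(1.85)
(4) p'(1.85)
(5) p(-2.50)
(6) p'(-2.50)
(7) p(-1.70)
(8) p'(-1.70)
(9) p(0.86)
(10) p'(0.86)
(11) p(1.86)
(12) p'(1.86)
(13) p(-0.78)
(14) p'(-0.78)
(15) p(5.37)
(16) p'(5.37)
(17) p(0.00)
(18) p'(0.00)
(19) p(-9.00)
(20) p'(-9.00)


(1) = 222.69
(2) = -177.97
(3) = -35.74
(4) = -51.17
(5) = 39.25
(6) = -59.00
(7) = 7.28
(8) = -23.48
(9) = -5.90
(10) = -13.04
(11) = -36.26
(12) = -51.68
(13) = -2.71
(14) = -1.62
(15) = -702.56
(16) = -377.26
(17) = -2.00
(18) = 1.00
(19) = 2662.00
(20) = -917.00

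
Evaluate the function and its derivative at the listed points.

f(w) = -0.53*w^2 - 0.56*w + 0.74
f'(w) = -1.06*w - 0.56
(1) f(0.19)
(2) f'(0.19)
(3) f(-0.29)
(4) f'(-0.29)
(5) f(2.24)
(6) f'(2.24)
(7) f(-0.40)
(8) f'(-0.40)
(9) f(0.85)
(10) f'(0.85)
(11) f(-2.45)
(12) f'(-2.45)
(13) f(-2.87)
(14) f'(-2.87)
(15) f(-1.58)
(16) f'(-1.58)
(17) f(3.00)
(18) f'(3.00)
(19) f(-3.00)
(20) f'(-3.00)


(1) = 0.61
(2) = -0.76
(3) = 0.86
(4) = -0.25
(5) = -3.17
(6) = -2.93
(7) = 0.88
(8) = -0.14
(9) = -0.12
(10) = -1.46
(11) = -1.07
(12) = 2.04
(13) = -2.02
(14) = 2.48
(15) = 0.30
(16) = 1.11
(17) = -5.71
(18) = -3.74
(19) = -2.35
(20) = 2.62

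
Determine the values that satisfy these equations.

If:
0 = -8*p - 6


Then:
p = -3/4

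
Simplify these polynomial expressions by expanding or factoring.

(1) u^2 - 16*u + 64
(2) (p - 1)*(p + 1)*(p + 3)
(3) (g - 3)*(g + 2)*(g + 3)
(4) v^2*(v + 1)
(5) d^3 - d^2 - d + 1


(1) = (u - 8)^2
(2) = p^3 + 3*p^2 - p - 3
(3) = g^3 + 2*g^2 - 9*g - 18
(4) = v^3 + v^2
(5) = (d - 1)^2*(d + 1)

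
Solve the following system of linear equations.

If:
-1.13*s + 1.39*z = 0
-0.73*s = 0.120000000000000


Then:
s = -0.16
z = -0.13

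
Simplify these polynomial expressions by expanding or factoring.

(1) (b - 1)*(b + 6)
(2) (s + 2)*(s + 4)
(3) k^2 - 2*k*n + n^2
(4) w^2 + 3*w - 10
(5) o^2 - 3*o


(1) = b^2 + 5*b - 6
(2) = s^2 + 6*s + 8
(3) = (-k + n)^2
(4) = (w - 2)*(w + 5)
(5) = o*(o - 3)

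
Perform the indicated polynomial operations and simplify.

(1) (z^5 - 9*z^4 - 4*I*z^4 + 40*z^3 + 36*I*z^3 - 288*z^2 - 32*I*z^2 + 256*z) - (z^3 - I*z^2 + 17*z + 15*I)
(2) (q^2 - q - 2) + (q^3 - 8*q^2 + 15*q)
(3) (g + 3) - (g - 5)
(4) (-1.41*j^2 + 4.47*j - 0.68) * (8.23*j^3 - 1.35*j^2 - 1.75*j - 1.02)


(1) = z^5 - 9*z^4 - 4*I*z^4 + 39*z^3 + 36*I*z^3 - 288*z^2 - 31*I*z^2 + 239*z - 15*I
(2) = q^3 - 7*q^2 + 14*q - 2
(3) = 8
(4) = -11.6043*j^5 + 38.6916*j^4 - 9.1634*j^3 - 5.4663*j^2 - 3.3694*j + 0.6936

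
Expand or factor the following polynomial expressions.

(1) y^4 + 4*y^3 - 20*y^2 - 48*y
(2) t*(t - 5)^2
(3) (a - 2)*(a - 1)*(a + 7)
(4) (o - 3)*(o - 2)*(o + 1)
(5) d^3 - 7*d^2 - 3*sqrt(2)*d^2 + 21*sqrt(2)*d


(1) = y*(y - 4)*(y + 2)*(y + 6)
(2) = t^3 - 10*t^2 + 25*t
(3) = a^3 + 4*a^2 - 19*a + 14
(4) = o^3 - 4*o^2 + o + 6
(5) = d*(d - 7)*(d - 3*sqrt(2))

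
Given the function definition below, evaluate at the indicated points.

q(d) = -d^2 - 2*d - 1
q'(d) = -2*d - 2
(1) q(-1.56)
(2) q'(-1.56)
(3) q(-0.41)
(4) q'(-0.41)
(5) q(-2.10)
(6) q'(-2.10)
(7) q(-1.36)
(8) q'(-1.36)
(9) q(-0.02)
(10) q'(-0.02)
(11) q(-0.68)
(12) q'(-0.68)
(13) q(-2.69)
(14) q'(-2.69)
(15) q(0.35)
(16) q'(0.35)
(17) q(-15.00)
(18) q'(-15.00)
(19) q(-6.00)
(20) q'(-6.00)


(1) = -0.31
(2) = 1.12
(3) = -0.35
(4) = -1.18
(5) = -1.21
(6) = 2.20
(7) = -0.13
(8) = 0.72
(9) = -0.96
(10) = -1.96
(11) = -0.10
(12) = -0.64
(13) = -2.86
(14) = 3.38
(15) = -1.82
(16) = -2.70
(17) = -196.00
(18) = 28.00
(19) = -25.00
(20) = 10.00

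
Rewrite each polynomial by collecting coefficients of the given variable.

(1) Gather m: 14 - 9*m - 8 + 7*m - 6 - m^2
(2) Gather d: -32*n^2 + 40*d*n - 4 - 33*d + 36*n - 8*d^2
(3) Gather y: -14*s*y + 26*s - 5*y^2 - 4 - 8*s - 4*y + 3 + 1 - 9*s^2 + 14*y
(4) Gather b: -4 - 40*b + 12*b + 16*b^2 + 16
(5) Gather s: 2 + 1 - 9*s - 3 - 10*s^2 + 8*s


(1) = -m^2 - 2*m
(2) = -8*d^2 + d*(40*n - 33) - 32*n^2 + 36*n - 4
(3) = -9*s^2 + 18*s - 5*y^2 + y*(10 - 14*s)
(4) = 16*b^2 - 28*b + 12
(5) = -10*s^2 - s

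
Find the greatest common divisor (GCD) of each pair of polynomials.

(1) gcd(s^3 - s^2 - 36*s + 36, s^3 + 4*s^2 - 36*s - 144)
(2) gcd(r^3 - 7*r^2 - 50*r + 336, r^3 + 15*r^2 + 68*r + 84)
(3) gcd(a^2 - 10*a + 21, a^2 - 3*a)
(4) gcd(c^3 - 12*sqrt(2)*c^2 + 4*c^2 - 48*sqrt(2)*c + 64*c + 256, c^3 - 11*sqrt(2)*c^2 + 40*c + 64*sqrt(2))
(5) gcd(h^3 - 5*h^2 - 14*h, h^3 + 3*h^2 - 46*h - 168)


(1) = gcd((s - 6)*(s - 1)*(s + 6), (s - 6)*(s + 4)*(s + 6)) = s^2 - 36
(2) = gcd((r - 8)*(r - 6)*(r + 7), (r + 2)*(r + 6)*(r + 7)) = r + 7
(3) = gcd((a - 7)*(a - 3), a*(a - 3)) = a - 3
(4) = c^2 - 12*sqrt(2)*c + 64
(5) = h - 7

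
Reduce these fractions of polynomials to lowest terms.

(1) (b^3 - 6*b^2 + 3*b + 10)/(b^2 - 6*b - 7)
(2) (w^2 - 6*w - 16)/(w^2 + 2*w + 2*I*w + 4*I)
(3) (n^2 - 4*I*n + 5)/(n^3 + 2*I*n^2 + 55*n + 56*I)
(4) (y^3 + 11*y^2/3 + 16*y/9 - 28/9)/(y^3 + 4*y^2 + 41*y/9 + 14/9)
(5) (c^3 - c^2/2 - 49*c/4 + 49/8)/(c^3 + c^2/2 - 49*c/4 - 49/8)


(1) = (b^2 - 7*b + 10)/(b - 7)
(2) = (w - 8)/(w + 2*I)
(3) = (n - 5*I)/(n^2 + I*n + 56)
(4) = (3*y^2 + 4*y - 4)/(3*y^2 + 5*y + 2)
(5) = (2*c - 1)/(2*c + 1)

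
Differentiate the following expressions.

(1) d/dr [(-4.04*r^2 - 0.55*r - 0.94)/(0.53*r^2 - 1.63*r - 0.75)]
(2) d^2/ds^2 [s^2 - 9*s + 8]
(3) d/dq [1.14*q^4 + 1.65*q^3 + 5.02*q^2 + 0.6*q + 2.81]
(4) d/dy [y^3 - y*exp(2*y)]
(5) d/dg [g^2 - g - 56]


(1) = (6.8767*r^2 + 7.0564*r - 1.1197)/(0.2809*r^4 - 1.7278*r^3 + 1.8619*r^2 + 2.445*r + 0.5625)
(2) = 2
(3) = 4.56*q^3 + 4.95*q^2 + 10.04*q + 0.6
(4) = 3*y^2 - 2*y*exp(2*y) - exp(2*y)
(5) = 2*g - 1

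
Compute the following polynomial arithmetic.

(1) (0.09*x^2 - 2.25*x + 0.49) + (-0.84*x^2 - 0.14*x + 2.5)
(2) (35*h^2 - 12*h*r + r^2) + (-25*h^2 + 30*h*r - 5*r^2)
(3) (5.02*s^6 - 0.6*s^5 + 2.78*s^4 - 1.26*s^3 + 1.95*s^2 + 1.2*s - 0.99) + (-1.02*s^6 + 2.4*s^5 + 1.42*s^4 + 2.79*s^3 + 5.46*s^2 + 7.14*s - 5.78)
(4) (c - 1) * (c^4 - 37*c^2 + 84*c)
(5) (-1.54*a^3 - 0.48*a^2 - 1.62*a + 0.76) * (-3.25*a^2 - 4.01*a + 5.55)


(1) = -0.75*x^2 - 2.39*x + 2.99
(2) = 10*h^2 + 18*h*r - 4*r^2
(3) = 4.0*s^6 + 1.8*s^5 + 4.2*s^4 + 1.53*s^3 + 7.41*s^2 + 8.34*s - 6.77
(4) = c^5 - c^4 - 37*c^3 + 121*c^2 - 84*c
(5) = 5.005*a^5 + 7.7354*a^4 - 1.3572*a^3 + 1.3622*a^2 - 12.0386*a + 4.218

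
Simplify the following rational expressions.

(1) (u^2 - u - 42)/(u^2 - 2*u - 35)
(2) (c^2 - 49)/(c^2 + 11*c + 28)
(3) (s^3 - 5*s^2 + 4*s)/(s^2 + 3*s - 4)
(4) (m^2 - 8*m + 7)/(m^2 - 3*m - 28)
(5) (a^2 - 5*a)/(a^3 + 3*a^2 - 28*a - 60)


(1) = (u + 6)/(u + 5)
(2) = (c - 7)/(c + 4)
(3) = (s^2 - 4*s)/(s + 4)
(4) = (m - 1)/(m + 4)
(5) = a/(a^2 + 8*a + 12)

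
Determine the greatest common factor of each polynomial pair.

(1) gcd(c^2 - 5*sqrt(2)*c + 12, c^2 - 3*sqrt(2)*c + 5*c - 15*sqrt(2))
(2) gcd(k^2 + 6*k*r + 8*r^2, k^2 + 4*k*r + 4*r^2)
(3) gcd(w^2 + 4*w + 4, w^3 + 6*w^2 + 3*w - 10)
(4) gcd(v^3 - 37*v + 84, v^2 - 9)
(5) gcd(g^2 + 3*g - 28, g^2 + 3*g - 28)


(1) = gcd((c - 3*sqrt(2))*(c - 2*sqrt(2)), (c + 5)*(c - 3*sqrt(2))) = c - 3*sqrt(2)
(2) = k + 2*r
(3) = w + 2
(4) = v - 3
(5) = gcd((g - 4)*(g + 7), (g - 4)*(g + 7)) = g^2 + 3*g - 28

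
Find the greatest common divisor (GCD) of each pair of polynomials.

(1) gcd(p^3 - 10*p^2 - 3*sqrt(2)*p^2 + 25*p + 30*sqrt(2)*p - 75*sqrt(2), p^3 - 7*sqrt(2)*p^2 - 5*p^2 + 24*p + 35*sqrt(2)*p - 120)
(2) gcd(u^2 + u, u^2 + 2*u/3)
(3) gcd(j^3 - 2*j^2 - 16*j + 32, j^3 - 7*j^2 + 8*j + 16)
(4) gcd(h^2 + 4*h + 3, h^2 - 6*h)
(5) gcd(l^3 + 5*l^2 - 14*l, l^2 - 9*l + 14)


(1) = p^2 + p*(-5 - 3*sqrt(2)) + 15*sqrt(2)
(2) = gcd(u*(u + 1), u*(u + 2/3)) = u
(3) = gcd((j - 4)*(j - 2)*(j + 4), (j - 4)^2*(j + 1)) = j - 4
(4) = 1
(5) = l - 2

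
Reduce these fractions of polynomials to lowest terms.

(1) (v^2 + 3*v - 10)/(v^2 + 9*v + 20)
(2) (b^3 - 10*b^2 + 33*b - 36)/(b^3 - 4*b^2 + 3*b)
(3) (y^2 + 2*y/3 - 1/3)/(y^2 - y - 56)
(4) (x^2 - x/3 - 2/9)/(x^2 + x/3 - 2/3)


(1) = (v - 2)/(v + 4)
(2) = (b^2 - 7*b + 12)/(b^2 - b)
(3) = (3*y^2 + 2*y - 1)/(3*y^2 - 3*y - 168)
(4) = (3*x + 1)/(3*x + 3)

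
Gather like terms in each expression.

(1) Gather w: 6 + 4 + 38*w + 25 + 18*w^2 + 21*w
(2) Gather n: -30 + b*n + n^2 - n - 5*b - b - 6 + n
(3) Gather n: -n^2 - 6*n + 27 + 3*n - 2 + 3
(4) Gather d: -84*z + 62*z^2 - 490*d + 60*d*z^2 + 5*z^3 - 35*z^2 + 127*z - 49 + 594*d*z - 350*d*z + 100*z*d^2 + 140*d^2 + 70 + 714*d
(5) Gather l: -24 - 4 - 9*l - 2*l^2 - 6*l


(1) = 18*w^2 + 59*w + 35
(2) = b*n - 6*b + n^2 - 36
(3) = -n^2 - 3*n + 28
(4) = d^2*(100*z + 140) + d*(60*z^2 + 244*z + 224) + 5*z^3 + 27*z^2 + 43*z + 21
(5) = -2*l^2 - 15*l - 28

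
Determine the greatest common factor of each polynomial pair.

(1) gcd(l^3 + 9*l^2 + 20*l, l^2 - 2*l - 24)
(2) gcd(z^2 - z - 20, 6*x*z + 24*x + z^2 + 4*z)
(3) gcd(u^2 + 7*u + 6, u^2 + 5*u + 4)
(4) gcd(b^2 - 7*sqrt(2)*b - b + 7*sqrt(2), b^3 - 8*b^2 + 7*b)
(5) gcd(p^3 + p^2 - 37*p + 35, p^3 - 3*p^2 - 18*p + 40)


(1) = l + 4
(2) = gcd((z - 5)*(z + 4), (6*x + z)*(z + 4)) = z + 4
(3) = u + 1
(4) = b - 1
(5) = p - 5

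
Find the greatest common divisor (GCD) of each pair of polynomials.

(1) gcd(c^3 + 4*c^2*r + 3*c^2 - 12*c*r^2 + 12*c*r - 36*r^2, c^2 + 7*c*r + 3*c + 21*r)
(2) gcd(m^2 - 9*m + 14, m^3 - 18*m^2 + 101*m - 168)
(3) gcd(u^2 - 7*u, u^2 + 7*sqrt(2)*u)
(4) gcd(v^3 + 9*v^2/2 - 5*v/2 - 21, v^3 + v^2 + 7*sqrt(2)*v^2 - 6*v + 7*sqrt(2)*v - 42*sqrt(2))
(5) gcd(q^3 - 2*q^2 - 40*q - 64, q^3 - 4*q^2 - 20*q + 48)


(1) = c + 3
(2) = gcd((m - 7)*(m - 2), (m - 8)*(m - 7)*(m - 3)) = m - 7
(3) = gcd(u*(u - 7), u*(u + 7*sqrt(2))) = u
(4) = v^2 + v - 6
(5) = q + 4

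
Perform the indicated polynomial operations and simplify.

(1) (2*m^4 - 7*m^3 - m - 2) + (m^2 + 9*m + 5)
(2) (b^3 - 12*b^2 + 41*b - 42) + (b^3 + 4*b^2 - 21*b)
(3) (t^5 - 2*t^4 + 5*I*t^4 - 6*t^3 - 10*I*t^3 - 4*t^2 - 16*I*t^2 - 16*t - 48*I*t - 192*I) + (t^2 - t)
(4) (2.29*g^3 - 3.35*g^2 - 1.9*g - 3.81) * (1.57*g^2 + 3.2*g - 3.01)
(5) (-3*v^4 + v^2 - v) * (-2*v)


(1) = 2*m^4 - 7*m^3 + m^2 + 8*m + 3
(2) = 2*b^3 - 8*b^2 + 20*b - 42
(3) = t^5 - 2*t^4 + 5*I*t^4 - 6*t^3 - 10*I*t^3 - 3*t^2 - 16*I*t^2 - 17*t - 48*I*t - 192*I
(4) = 3.5953*g^5 + 2.0685*g^4 - 20.5959*g^3 - 1.9782*g^2 - 6.473*g + 11.4681
(5) = 6*v^5 - 2*v^3 + 2*v^2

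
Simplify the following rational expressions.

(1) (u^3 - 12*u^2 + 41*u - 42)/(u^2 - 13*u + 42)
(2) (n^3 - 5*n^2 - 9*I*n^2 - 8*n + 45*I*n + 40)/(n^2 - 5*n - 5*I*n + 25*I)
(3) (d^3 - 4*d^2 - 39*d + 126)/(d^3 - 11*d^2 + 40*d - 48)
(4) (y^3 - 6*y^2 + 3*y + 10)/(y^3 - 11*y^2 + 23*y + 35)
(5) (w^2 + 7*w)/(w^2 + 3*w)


(1) = (u^2 - 5*u + 6)/(u - 6)
(2) = (n^2 - 9*I*n - 8)/(n - 5*I)
(3) = (d^2 - d - 42)/(d^2 - 8*d + 16)
(4) = (y - 2)/(y - 7)
(5) = (w + 7)/(w + 3)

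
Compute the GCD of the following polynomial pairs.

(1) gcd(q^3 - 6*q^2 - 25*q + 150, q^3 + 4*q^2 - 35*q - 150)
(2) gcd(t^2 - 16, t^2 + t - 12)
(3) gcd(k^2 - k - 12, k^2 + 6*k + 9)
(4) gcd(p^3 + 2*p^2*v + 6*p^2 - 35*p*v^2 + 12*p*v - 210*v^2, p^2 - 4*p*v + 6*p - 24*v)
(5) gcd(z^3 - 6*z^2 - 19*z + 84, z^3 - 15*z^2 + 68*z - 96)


(1) = q^2 - q - 30
(2) = t + 4
(3) = gcd((k - 4)*(k + 3), (k + 3)^2) = k + 3
(4) = gcd((p + 6)*(p - 5*v)*(p + 7*v), (p + 6)*(p - 4*v)) = p + 6
(5) = z - 3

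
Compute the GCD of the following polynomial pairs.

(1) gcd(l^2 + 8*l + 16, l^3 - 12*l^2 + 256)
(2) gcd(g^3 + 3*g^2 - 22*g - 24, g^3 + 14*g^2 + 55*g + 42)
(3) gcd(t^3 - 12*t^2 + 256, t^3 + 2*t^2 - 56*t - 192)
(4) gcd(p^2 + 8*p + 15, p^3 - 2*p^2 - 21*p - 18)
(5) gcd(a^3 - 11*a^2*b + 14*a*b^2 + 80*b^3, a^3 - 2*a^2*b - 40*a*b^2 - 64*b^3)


(1) = gcd((l + 4)^2, (l - 8)^2*(l + 4)) = l + 4
(2) = g^2 + 7*g + 6
(3) = gcd((t - 8)^2*(t + 4), (t - 8)*(t + 4)*(t + 6)) = t^2 - 4*t - 32
(4) = gcd((p + 3)*(p + 5), (p - 6)*(p + 1)*(p + 3)) = p + 3
(5) = gcd((a - 8*b)*(a - 5*b)*(a + 2*b), (a - 8*b)*(a + 2*b)*(a + 4*b)) = a^2 - 6*a*b - 16*b^2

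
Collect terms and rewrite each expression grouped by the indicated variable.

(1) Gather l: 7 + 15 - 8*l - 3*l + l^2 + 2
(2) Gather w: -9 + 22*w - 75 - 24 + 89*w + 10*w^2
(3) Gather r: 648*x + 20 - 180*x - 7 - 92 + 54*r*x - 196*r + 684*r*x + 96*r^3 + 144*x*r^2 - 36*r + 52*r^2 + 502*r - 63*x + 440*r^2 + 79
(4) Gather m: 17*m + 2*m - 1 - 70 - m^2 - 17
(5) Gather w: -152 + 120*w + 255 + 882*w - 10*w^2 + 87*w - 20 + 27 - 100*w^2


(1) = l^2 - 11*l + 24
(2) = 10*w^2 + 111*w - 108
(3) = 96*r^3 + r^2*(144*x + 492) + r*(738*x + 270) + 405*x
(4) = -m^2 + 19*m - 88
(5) = -110*w^2 + 1089*w + 110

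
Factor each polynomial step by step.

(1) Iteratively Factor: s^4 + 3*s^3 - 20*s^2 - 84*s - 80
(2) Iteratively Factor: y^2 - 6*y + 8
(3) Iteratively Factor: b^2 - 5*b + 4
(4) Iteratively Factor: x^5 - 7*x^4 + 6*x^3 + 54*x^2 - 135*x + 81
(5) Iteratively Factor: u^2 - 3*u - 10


(1) = (s + 2)*(s^3 + s^2 - 22*s - 40) = (s + 2)*(s + 4)*(s^2 - 3*s - 10) = (s + 2)^2*(s + 4)*(s - 5)
(2) = (y - 2)*(y - 4)
(3) = (b - 4)*(b - 1)
(4) = (x - 3)*(x^4 - 4*x^3 - 6*x^2 + 36*x - 27) = (x - 3)*(x - 1)*(x^3 - 3*x^2 - 9*x + 27) = (x - 3)*(x - 1)*(x + 3)*(x^2 - 6*x + 9) = (x - 3)^2*(x - 1)*(x + 3)*(x - 3)
(5) = (u - 5)*(u + 2)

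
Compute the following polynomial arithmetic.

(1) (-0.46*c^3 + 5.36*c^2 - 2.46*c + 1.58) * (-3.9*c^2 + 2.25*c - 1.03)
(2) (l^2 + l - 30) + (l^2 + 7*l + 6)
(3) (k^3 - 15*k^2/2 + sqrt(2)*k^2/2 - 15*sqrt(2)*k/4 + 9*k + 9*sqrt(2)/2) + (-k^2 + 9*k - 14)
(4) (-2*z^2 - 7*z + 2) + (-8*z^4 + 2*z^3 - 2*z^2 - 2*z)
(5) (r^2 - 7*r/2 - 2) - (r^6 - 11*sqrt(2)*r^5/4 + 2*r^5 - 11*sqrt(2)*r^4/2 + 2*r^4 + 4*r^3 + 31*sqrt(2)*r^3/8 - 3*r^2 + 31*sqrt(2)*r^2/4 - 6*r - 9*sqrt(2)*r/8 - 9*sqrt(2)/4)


(1) = 1.794*c^5 - 21.939*c^4 + 22.1278*c^3 - 17.2178*c^2 + 6.0888*c - 1.6274
(2) = 2*l^2 + 8*l - 24
(3) = k^3 - 17*k^2/2 + sqrt(2)*k^2/2 - 15*sqrt(2)*k/4 + 18*k - 14 + 9*sqrt(2)/2
(4) = -8*z^4 + 2*z^3 - 4*z^2 - 9*z + 2
(5) = -r^6 - 2*r^5 + 11*sqrt(2)*r^5/4 - 2*r^4 + 11*sqrt(2)*r^4/2 - 31*sqrt(2)*r^3/8 - 4*r^3 - 31*sqrt(2)*r^2/4 + 4*r^2 + 9*sqrt(2)*r/8 + 5*r/2 - 2 + 9*sqrt(2)/4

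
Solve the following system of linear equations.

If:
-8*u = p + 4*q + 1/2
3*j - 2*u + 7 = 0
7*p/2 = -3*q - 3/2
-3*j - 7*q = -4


Then:
j = -2927/1044
p = -113/58
q = 617/348
u = -491/696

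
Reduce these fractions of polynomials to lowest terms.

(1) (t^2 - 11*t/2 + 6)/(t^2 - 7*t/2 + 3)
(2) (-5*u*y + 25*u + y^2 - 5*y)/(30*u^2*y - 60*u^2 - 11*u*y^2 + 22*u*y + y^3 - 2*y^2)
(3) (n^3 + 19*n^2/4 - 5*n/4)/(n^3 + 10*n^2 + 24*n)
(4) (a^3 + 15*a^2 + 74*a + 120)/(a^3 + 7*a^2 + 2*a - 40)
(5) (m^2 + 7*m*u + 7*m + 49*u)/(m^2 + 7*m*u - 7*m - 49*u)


(1) = (t - 4)/(t - 2)
(2) = (y - 5)/(-6*u*y + 12*u + y^2 - 2*y)
(3) = (4*n^2 + 19*n - 5)/(4*n^2 + 40*n + 96)
(4) = (a + 6)/(a - 2)
(5) = (m + 7)/(m - 7)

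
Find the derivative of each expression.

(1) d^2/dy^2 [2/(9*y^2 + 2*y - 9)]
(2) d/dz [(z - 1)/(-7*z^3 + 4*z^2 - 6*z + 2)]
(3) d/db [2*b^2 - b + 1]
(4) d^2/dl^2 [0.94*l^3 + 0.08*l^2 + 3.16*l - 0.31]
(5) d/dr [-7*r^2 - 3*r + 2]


(1) = 4*(-81*y^2 - 18*y + 4*(9*y + 1)^2 + 81)/(9*y^2 + 2*y - 9)^3
(2) = (-7*z^3 + 4*z^2 - 6*z + (z - 1)*(21*z^2 - 8*z + 6) + 2)/(7*z^3 - 4*z^2 + 6*z - 2)^2
(3) = 4*b - 1
(4) = 5.64*l + 0.16
(5) = -14*r - 3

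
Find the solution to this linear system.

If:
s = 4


Then:
s = 4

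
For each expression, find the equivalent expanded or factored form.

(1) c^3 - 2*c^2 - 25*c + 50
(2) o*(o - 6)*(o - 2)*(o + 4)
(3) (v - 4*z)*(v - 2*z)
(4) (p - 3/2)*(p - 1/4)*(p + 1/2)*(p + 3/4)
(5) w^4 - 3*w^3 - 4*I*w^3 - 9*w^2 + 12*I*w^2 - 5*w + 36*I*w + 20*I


(1) = (c - 5)*(c - 2)*(c + 5)
(2) = o^4 - 4*o^3 - 20*o^2 + 48*o
(3) = v^2 - 6*v*z + 8*z^2
(4) = p^4 - p^3/2 - 23*p^2/16 - 3*p/16 + 9/64
(5) = (w - 5)*(w + 1)^2*(w - 4*I)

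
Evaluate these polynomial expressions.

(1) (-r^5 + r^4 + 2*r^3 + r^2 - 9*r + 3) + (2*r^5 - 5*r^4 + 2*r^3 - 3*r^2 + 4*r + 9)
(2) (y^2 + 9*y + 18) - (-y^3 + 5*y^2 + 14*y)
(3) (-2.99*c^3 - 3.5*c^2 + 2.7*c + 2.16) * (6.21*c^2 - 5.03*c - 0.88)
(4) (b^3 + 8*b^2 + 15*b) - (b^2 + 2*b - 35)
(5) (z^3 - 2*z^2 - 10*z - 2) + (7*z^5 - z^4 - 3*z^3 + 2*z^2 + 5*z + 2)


(1) = r^5 - 4*r^4 + 4*r^3 - 2*r^2 - 5*r + 12
(2) = y^3 - 4*y^2 - 5*y + 18
(3) = -18.5679*c^5 - 6.6953*c^4 + 37.0032*c^3 + 2.9126*c^2 - 13.2408*c - 1.9008
(4) = b^3 + 7*b^2 + 13*b + 35
(5) = 7*z^5 - z^4 - 2*z^3 - 5*z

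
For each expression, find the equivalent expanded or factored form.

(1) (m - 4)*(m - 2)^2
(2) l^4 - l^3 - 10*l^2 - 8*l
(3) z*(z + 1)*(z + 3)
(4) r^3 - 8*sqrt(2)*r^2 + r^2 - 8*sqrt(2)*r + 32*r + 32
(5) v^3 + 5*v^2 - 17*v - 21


(1) = m^3 - 8*m^2 + 20*m - 16
(2) = l*(l - 4)*(l + 1)*(l + 2)
(3) = z^3 + 4*z^2 + 3*z
(4) = (r + 1)*(r - 4*sqrt(2))^2
(5) = (v - 3)*(v + 1)*(v + 7)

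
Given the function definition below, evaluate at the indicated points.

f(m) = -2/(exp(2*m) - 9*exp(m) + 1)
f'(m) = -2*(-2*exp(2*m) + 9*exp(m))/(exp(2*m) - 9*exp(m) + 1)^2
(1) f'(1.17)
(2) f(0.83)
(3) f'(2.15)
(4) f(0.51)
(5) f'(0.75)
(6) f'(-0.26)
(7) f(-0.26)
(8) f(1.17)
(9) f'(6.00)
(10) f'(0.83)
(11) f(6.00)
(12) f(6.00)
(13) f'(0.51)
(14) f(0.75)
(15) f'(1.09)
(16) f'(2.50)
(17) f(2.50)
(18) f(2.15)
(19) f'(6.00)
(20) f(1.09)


(1) = -0.05
(2) = 0.14
(3) = 21.34
(4) = 0.18
(5) = -0.11
(6) = -0.40
(7) = 0.37
(8) = 0.11
(9) = 0.00
(10) = -0.10
(11) = -0.00
(12) = -0.00
(13) = -0.15
(14) = 0.15
(15) = -0.06
(16) = 0.24
(17) = -0.05
(18) = 0.78
(19) = 0.00
(20) = 0.12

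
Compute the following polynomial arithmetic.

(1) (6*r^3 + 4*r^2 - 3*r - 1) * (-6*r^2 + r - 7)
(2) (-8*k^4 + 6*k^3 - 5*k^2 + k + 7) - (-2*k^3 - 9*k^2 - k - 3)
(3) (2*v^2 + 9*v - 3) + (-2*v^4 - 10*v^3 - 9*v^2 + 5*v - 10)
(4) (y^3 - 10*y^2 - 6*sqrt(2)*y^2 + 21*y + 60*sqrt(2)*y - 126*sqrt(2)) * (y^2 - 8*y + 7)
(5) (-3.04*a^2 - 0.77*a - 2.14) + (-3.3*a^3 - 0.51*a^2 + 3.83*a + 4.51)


(1) = -36*r^5 - 18*r^4 - 20*r^3 - 25*r^2 + 20*r + 7
(2) = -8*k^4 + 8*k^3 + 4*k^2 + 2*k + 10
(3) = -2*v^4 - 10*v^3 - 7*v^2 + 14*v - 13
(4) = y^5 - 18*y^4 - 6*sqrt(2)*y^4 + 108*y^3 + 108*sqrt(2)*y^3 - 648*sqrt(2)*y^2 - 238*y^2 + 147*y + 1428*sqrt(2)*y - 882*sqrt(2)
(5) = -3.3*a^3 - 3.55*a^2 + 3.06*a + 2.37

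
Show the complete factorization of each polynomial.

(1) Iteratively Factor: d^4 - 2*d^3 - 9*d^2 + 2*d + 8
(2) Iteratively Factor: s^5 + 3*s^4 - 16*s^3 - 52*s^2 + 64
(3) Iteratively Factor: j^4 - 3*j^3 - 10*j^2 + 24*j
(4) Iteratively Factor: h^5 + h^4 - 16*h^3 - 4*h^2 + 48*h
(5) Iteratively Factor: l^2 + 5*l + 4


(1) = (d - 1)*(d^3 - d^2 - 10*d - 8) = (d - 1)*(d + 1)*(d^2 - 2*d - 8) = (d - 4)*(d - 1)*(d + 1)*(d + 2)
(2) = (s - 4)*(s^4 + 7*s^3 + 12*s^2 - 4*s - 16) = (s - 4)*(s + 2)*(s^3 + 5*s^2 + 2*s - 8) = (s - 4)*(s + 2)*(s + 4)*(s^2 + s - 2) = (s - 4)*(s - 1)*(s + 2)*(s + 4)*(s + 2)
(3) = (j)*(j^3 - 3*j^2 - 10*j + 24) = j*(j - 4)*(j^2 + j - 6) = j*(j - 4)*(j - 2)*(j + 3)
(4) = (h + 4)*(h^4 - 3*h^3 - 4*h^2 + 12*h) = (h - 3)*(h + 4)*(h^3 - 4*h) = (h - 3)*(h + 2)*(h + 4)*(h^2 - 2*h) = (h - 3)*(h - 2)*(h + 2)*(h + 4)*(h)
(5) = (l + 4)*(l + 1)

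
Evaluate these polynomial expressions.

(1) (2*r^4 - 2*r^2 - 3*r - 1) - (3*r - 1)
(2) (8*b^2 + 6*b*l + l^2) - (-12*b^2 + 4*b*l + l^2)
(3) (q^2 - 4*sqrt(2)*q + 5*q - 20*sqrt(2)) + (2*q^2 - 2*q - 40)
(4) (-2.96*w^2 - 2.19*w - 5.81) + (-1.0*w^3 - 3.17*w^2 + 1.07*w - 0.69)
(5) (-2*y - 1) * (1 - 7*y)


(1) = 2*r^4 - 2*r^2 - 6*r
(2) = 20*b^2 + 2*b*l
(3) = 3*q^2 - 4*sqrt(2)*q + 3*q - 40 - 20*sqrt(2)
(4) = -1.0*w^3 - 6.13*w^2 - 1.12*w - 6.5
(5) = 14*y^2 + 5*y - 1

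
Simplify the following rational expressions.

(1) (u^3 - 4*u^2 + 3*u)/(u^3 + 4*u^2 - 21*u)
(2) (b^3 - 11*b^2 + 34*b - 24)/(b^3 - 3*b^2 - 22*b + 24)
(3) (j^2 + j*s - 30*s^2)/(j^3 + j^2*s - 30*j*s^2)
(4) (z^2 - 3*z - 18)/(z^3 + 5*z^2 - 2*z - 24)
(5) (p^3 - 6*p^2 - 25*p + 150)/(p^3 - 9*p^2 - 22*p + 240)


(1) = (u - 1)/(u + 7)
(2) = (b - 4)/(b + 4)
(3) = 1/j
(4) = (z - 6)/(z^2 + 2*z - 8)
(5) = (p - 5)/(p - 8)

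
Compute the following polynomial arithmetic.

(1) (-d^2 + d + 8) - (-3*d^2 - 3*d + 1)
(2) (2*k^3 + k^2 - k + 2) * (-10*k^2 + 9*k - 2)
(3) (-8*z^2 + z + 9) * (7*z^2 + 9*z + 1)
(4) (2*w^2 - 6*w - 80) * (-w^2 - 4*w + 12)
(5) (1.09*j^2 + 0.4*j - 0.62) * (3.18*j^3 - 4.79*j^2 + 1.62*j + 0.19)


(1) = 2*d^2 + 4*d + 7
(2) = -20*k^5 + 8*k^4 + 15*k^3 - 31*k^2 + 20*k - 4
(3) = -56*z^4 - 65*z^3 + 64*z^2 + 82*z + 9
(4) = -2*w^4 - 2*w^3 + 128*w^2 + 248*w - 960
(5) = 3.4662*j^5 - 3.9491*j^4 - 2.1218*j^3 + 3.8249*j^2 - 0.9284*j - 0.1178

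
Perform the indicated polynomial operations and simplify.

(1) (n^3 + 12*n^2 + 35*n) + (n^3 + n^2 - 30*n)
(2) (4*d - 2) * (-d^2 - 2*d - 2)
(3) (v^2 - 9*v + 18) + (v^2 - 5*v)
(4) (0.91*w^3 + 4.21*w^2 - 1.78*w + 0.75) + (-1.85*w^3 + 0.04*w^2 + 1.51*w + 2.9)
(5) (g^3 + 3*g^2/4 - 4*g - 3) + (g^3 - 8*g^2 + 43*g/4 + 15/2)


(1) = 2*n^3 + 13*n^2 + 5*n
(2) = -4*d^3 - 6*d^2 - 4*d + 4
(3) = 2*v^2 - 14*v + 18
(4) = -0.94*w^3 + 4.25*w^2 - 0.27*w + 3.65
(5) = 2*g^3 - 29*g^2/4 + 27*g/4 + 9/2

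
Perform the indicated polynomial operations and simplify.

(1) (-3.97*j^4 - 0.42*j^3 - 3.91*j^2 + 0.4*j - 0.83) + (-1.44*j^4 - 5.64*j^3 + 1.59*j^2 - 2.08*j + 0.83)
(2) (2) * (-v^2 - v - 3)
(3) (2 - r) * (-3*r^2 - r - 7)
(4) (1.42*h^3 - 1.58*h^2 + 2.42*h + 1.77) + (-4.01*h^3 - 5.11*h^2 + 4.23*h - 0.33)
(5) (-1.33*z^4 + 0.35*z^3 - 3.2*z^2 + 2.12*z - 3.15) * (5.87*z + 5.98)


(1) = -5.41*j^4 - 6.06*j^3 - 2.32*j^2 - 1.68*j
(2) = -2*v^2 - 2*v - 6
(3) = 3*r^3 - 5*r^2 + 5*r - 14
(4) = -2.59*h^3 - 6.69*h^2 + 6.65*h + 1.44
(5) = -7.8071*z^5 - 5.8989*z^4 - 16.691*z^3 - 6.6916*z^2 - 5.8129*z - 18.837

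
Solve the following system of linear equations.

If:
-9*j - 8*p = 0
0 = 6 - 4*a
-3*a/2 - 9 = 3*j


Then:
a = 3/2
j = -15/4
p = 135/32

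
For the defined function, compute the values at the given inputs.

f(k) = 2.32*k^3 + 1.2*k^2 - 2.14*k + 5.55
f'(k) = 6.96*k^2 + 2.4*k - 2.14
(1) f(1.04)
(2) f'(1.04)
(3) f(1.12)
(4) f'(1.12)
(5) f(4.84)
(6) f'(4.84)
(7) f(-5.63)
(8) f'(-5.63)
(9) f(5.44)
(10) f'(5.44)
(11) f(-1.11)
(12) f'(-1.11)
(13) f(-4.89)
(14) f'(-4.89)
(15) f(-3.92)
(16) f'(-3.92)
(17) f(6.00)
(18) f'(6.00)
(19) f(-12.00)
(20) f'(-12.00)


(1) = 7.23
(2) = 7.88
(3) = 7.92
(4) = 9.28
(5) = 286.34
(6) = 172.52
(7) = -358.38
(8) = 204.96
(9) = 402.92
(10) = 216.89
(11) = 6.23
(12) = 3.77
(13) = -226.57
(14) = 152.55
(15) = -107.37
(16) = 95.40
(17) = 537.03
(18) = 262.82
(19) = -3804.93
(20) = 971.30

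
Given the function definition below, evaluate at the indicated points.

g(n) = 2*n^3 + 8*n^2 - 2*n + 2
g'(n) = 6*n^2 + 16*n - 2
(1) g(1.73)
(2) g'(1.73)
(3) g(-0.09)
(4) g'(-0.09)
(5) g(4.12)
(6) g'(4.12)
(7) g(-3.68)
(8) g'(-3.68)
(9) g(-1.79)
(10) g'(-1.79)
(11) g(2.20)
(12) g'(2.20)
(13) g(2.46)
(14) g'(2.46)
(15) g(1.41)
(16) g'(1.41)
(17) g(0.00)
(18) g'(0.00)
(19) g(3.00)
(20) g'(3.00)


(1) = 32.84
(2) = 43.64
(3) = 2.24
(4) = -3.39
(5) = 269.42
(6) = 165.77
(7) = 18.03
(8) = 20.37
(9) = 19.74
(10) = -11.42
(11) = 57.62
(12) = 62.24
(13) = 75.27
(14) = 73.67
(15) = 20.69
(16) = 32.49
(17) = 2.00
(18) = -2.00
(19) = 122.00
(20) = 100.00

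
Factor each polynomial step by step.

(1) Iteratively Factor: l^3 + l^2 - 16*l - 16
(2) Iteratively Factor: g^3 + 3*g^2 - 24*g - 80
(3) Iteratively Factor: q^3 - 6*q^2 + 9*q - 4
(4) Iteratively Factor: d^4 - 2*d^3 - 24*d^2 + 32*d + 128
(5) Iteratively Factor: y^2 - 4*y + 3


(1) = (l + 4)*(l^2 - 3*l - 4) = (l - 4)*(l + 4)*(l + 1)
(2) = (g - 5)*(g^2 + 8*g + 16) = (g - 5)*(g + 4)*(g + 4)
(3) = (q - 1)*(q^2 - 5*q + 4) = (q - 1)^2*(q - 4)
(4) = (d + 4)*(d^3 - 6*d^2 + 32) = (d - 4)*(d + 4)*(d^2 - 2*d - 8) = (d - 4)*(d + 2)*(d + 4)*(d - 4)
(5) = (y - 1)*(y - 3)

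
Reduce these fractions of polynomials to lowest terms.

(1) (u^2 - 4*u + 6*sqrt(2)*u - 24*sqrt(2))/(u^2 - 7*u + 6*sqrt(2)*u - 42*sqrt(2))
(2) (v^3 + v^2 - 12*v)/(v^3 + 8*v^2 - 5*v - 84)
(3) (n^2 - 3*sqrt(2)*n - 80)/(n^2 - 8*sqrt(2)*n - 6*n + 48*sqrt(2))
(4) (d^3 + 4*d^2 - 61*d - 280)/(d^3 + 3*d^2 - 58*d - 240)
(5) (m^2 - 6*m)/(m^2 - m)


(1) = (u - 4)/(u - 7)
(2) = v/(v + 7)
(3) = (n + 5*sqrt(2))/(n - 6)
(4) = (d + 7)/(d + 6)
(5) = (m - 6)/(m - 1)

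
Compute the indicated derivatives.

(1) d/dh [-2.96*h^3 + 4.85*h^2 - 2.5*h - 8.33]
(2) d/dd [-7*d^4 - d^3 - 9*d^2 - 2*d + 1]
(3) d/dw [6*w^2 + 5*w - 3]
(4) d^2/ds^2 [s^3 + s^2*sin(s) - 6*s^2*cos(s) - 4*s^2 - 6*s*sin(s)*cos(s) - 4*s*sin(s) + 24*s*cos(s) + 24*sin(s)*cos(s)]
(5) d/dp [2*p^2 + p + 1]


(1) = -8.88*h^2 + 9.7*h - 2.5
(2) = -28*d^3 - 3*d^2 - 18*d - 2
(3) = 12*w + 5
(4) = -s^2*sin(s) + 6*s^2*cos(s) + 28*s*sin(s) + 12*s*sin(2*s) - 20*s*cos(s) + 6*s - 46*sin(s) - 48*sin(2*s) - 20*cos(s) - 12*cos(2*s) - 8
(5) = 4*p + 1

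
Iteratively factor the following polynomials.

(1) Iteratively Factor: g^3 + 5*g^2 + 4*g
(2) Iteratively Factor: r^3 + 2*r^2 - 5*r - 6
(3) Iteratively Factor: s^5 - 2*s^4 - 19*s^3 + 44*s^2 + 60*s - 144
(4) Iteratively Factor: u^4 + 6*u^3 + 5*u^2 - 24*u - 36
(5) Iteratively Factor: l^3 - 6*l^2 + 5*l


(1) = (g + 4)*(g^2 + g) = g*(g + 4)*(g + 1)
(2) = (r - 2)*(r^2 + 4*r + 3) = (r - 2)*(r + 3)*(r + 1)
(3) = (s - 3)*(s^4 + s^3 - 16*s^2 - 4*s + 48) = (s - 3)*(s + 4)*(s^3 - 3*s^2 - 4*s + 12) = (s - 3)^2*(s + 4)*(s^2 - 4) = (s - 3)^2*(s - 2)*(s + 4)*(s + 2)
(4) = (u + 2)*(u^3 + 4*u^2 - 3*u - 18) = (u + 2)*(u + 3)*(u^2 + u - 6) = (u - 2)*(u + 2)*(u + 3)*(u + 3)
(5) = (l)*(l^2 - 6*l + 5) = l*(l - 1)*(l - 5)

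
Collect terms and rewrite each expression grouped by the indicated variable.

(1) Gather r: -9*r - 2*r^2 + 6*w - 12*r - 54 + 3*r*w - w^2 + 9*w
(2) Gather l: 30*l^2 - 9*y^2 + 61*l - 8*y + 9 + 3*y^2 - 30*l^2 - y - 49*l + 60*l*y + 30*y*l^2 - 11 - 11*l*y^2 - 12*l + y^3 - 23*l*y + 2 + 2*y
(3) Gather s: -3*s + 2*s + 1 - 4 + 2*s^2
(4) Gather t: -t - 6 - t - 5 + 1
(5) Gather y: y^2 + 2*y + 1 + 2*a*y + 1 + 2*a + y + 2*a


(1) = -2*r^2 + r*(3*w - 21) - w^2 + 15*w - 54
(2) = 30*l^2*y + l*(-11*y^2 + 37*y) + y^3 - 6*y^2 - 7*y
(3) = 2*s^2 - s - 3
(4) = -2*t - 10
(5) = 4*a + y^2 + y*(2*a + 3) + 2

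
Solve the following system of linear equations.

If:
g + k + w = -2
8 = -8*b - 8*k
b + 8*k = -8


Then:
b = 0
g = -w - 1
k = -1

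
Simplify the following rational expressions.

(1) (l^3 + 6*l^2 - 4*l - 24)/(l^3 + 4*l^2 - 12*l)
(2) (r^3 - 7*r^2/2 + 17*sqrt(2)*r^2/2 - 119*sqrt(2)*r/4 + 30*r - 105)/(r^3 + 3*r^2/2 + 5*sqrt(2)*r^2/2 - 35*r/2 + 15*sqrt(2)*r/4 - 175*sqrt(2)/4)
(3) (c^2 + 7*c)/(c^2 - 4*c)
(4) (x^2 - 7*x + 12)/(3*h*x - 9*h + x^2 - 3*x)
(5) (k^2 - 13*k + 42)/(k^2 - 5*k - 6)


(1) = (l + 2)/l
(2) = (16*r + 96*sqrt(2))/(16*r + 80)
(3) = (c + 7)/(c - 4)
(4) = (x - 4)/(3*h + x)
(5) = (k - 7)/(k + 1)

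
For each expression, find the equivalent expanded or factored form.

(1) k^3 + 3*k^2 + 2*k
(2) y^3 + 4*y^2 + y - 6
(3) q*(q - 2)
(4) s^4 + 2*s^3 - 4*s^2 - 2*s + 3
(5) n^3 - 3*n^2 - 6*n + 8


(1) = k*(k + 1)*(k + 2)
(2) = (y - 1)*(y + 2)*(y + 3)
(3) = q^2 - 2*q
(4) = (s - 1)^2*(s + 1)*(s + 3)
(5) = (n - 4)*(n - 1)*(n + 2)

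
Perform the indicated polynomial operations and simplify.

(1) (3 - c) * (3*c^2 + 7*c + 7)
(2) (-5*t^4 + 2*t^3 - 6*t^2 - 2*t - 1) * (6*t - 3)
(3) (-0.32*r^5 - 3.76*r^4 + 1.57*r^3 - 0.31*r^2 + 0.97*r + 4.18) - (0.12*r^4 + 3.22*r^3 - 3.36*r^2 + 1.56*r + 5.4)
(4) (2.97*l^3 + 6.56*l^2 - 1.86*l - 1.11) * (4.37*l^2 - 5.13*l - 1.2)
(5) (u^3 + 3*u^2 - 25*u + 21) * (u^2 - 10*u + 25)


(1) = -3*c^3 + 2*c^2 + 14*c + 21
(2) = -30*t^5 + 27*t^4 - 42*t^3 + 6*t^2 + 3
(3) = -0.32*r^5 - 3.88*r^4 - 1.65*r^3 + 3.05*r^2 - 0.59*r - 1.22
(4) = 12.9789*l^5 + 13.4311*l^4 - 45.345*l^3 - 3.1809*l^2 + 7.9263*l + 1.332
(5) = u^5 - 7*u^4 - 30*u^3 + 346*u^2 - 835*u + 525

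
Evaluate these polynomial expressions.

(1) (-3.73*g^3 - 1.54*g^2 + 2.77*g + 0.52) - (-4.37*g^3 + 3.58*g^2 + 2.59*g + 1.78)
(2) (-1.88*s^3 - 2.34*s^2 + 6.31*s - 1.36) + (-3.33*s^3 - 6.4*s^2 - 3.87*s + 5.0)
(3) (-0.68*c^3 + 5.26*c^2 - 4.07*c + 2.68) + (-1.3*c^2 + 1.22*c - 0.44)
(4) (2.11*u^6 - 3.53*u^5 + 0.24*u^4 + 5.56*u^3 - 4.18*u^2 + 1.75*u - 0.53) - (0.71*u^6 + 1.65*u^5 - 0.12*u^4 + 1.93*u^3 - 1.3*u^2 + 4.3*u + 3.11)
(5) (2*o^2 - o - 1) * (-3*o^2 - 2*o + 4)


(1) = 0.64*g^3 - 5.12*g^2 + 0.18*g - 1.26
(2) = -5.21*s^3 - 8.74*s^2 + 2.44*s + 3.64
(3) = -0.68*c^3 + 3.96*c^2 - 2.85*c + 2.24
(4) = 1.4*u^6 - 5.18*u^5 + 0.36*u^4 + 3.63*u^3 - 2.88*u^2 - 2.55*u - 3.64
(5) = -6*o^4 - o^3 + 13*o^2 - 2*o - 4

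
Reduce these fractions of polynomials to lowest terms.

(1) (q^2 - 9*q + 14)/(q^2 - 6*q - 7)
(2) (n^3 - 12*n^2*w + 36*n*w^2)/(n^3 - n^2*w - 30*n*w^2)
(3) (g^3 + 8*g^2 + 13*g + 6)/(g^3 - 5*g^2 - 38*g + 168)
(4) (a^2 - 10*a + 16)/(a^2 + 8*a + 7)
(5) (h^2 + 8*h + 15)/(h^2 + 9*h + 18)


(1) = (q - 2)/(q + 1)
(2) = (n - 6*w)/(n + 5*w)
(3) = (g^2 + 2*g + 1)/(g^2 - 11*g + 28)
(4) = (a^2 - 10*a + 16)/(a^2 + 8*a + 7)
(5) = (h + 5)/(h + 6)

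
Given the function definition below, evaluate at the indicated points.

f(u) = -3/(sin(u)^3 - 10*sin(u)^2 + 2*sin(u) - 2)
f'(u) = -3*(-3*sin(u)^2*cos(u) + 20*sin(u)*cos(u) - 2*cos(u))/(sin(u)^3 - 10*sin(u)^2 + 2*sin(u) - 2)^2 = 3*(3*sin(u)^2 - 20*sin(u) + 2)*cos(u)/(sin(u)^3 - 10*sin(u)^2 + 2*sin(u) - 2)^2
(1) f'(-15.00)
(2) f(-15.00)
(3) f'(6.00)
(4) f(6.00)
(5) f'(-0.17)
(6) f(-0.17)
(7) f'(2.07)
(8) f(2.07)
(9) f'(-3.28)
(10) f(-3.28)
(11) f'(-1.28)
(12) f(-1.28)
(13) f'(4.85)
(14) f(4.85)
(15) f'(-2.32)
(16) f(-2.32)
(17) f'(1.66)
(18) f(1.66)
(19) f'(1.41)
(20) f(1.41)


(1) = -0.61
(2) = 0.38
(3) = 1.99
(4) = 0.89
(5) = 2.34
(6) = 1.14
(7) = 0.36
(8) = 0.41
(9) = 0.57
(10) = 1.57
(11) = 0.11
(12) = 0.21
(13) = 0.05
(14) = 0.20
(15) = -0.44
(16) = 0.33
(17) = 0.05
(18) = 0.34
(19) = -0.09
(20) = 0.34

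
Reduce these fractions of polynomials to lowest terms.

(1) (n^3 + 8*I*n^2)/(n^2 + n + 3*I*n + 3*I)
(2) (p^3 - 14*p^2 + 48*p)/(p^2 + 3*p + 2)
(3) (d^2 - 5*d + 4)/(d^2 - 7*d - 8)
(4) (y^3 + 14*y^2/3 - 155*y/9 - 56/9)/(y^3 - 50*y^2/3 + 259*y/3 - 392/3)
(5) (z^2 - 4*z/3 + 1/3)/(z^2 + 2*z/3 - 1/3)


(1) = (n^3 + 8*I*n^2)/(n^2 + n*(1 + 3*I) + 3*I)
(2) = (p^3 - 14*p^2 + 48*p)/(p^2 + 3*p + 2)
(3) = (d^2 - 5*d + 4)/(d^2 - 7*d - 8)
(4) = (3*y^2 + 22*y + 7)/(3*y^2 - 42*y + 147)
(5) = (z - 1)/(z + 1)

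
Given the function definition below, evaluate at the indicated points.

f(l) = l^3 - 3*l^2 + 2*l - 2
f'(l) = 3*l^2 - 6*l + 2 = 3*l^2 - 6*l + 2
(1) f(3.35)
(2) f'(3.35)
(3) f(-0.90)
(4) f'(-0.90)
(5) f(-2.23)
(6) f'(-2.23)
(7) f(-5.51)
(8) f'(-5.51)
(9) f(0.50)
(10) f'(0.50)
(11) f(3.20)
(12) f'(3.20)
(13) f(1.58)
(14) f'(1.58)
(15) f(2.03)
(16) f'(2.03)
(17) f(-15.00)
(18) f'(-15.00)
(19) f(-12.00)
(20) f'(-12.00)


(1) = 8.63
(2) = 15.57
(3) = -6.96
(4) = 9.83
(5) = -32.47
(6) = 30.30
(7) = -271.38
(8) = 126.14
(9) = -1.62
(10) = -0.25
(11) = 6.45
(12) = 13.52
(13) = -2.38
(14) = 0.01
(15) = -1.94
(16) = 2.18
(17) = -4082.00
(18) = 767.00
(19) = -2186.00
(20) = 506.00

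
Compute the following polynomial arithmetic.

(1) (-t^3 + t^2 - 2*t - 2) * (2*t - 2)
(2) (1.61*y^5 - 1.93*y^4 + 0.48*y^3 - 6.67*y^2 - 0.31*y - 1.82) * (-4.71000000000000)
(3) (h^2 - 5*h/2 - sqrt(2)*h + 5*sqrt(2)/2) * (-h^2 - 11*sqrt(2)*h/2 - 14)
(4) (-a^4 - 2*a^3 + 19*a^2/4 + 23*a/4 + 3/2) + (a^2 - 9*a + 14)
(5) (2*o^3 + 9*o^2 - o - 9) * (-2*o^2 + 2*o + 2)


(1) = -2*t^4 + 4*t^3 - 6*t^2 + 4
(2) = -7.5831*y^5 + 9.0903*y^4 - 2.2608*y^3 + 31.4157*y^2 + 1.4601*y + 8.5722
(3) = -h^4 - 9*sqrt(2)*h^3/2 + 5*h^3/2 - 3*h^2 + 45*sqrt(2)*h^2/4 + 15*h/2 + 14*sqrt(2)*h - 35*sqrt(2)
(4) = -a^4 - 2*a^3 + 23*a^2/4 - 13*a/4 + 31/2
(5) = -4*o^5 - 14*o^4 + 24*o^3 + 34*o^2 - 20*o - 18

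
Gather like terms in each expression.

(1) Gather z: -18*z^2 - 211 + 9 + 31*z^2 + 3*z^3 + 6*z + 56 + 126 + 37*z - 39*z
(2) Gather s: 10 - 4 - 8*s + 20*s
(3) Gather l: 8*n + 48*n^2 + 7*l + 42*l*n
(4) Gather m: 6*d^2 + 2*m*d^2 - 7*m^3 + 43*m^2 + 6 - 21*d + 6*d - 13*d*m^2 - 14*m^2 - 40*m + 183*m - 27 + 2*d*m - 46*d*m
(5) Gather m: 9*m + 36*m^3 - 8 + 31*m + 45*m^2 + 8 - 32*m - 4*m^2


(1) = 3*z^3 + 13*z^2 + 4*z - 20
(2) = 12*s + 6
(3) = l*(42*n + 7) + 48*n^2 + 8*n
(4) = 6*d^2 - 15*d - 7*m^3 + m^2*(29 - 13*d) + m*(2*d^2 - 44*d + 143) - 21
(5) = 36*m^3 + 41*m^2 + 8*m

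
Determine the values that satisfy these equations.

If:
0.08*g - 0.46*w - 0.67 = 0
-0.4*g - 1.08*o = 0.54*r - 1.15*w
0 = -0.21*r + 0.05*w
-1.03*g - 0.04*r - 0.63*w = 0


Then:
g = 0.82
o = -1.55
r = -0.31
w = -1.31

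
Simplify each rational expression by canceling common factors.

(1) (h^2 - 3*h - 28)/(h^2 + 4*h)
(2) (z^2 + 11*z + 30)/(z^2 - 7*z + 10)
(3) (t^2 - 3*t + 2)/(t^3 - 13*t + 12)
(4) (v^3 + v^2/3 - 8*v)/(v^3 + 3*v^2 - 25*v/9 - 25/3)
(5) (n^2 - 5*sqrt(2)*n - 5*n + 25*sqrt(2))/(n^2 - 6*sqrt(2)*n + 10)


(1) = (h - 7)/h
(2) = (z^2 + 11*z + 30)/(z^2 - 7*z + 10)
(3) = (t - 2)/(t^2 + t - 12)
(4) = (9*v^2 - 24*v)/(9*v^2 - 25)
(5) = (n - 5)/(n - sqrt(2))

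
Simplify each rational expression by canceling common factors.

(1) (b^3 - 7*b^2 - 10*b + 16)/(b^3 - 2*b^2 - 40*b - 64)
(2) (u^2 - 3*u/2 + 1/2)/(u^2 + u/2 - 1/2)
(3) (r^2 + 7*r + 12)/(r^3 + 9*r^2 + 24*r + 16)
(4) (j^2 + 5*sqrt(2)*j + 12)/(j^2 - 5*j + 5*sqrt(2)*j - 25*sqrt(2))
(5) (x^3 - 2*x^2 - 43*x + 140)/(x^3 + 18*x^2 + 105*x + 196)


(1) = (b - 1)/(b + 4)
(2) = (u - 1)/(u + 1)
(3) = (r + 3)/(r^2 + 5*r + 4)
(4) = (j^2 + 5*sqrt(2)*j + 12)/(j^2 + j*(-5 + 5*sqrt(2)) - 25*sqrt(2))
(5) = (x^2 - 9*x + 20)/(x^2 + 11*x + 28)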